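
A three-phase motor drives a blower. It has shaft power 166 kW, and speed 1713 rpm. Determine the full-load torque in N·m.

925 N·m

ω = 2π × 1713/60 = 179.4 rad/s
τ = P/ω = 166000/179.4 = 925 N·m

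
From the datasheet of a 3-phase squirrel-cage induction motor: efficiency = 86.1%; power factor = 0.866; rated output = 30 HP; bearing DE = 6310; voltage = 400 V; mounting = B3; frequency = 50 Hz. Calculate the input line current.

43.3 A

P_out = 30 × 746 = 22380 W
P_in = P_out / η = 22380 / 0.861 = 25993 W
I_L = P_in / (√3·V_L·cosφ) = 25993 / (1.732 × 400 × 0.866) = 43.3 A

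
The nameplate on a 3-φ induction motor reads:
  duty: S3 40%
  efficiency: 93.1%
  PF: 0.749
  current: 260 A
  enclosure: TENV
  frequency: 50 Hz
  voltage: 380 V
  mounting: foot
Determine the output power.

P_in = √3·V·I·cosφ = 1.732 × 380 × 260 × 0.749 = 128170 W
P_out = η·P_in = 0.931 × 128170 = 119326 W

119 kW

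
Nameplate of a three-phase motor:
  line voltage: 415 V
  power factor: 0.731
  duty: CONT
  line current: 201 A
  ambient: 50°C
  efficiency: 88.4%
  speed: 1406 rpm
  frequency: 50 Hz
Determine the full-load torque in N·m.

634 N·m

P_in = √3·V·I·cosφ = 1.732 × 415 × 201 × 0.731 = 105611 W
P_out = η·P_in = 0.884 × 105611 = 93360 W
n = 1406 rpm
ω = 2π×1406/60 = 147.2 rad/s
τ = P_out/ω = 93360/147.2 = 634 N·m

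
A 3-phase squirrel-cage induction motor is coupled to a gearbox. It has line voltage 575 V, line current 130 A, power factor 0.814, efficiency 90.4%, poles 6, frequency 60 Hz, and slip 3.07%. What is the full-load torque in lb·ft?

577 lb·ft

P_in = √3·V·I·cosφ = 1.732 × 575 × 130 × 0.814 = 105386 W
P_out = η·P_in = 0.904 × 105386 = 95269 W
n_s = 120×60/6 = 1200 rpm; n = 1200×(1−0.0307) = 1163 rpm
ω = 2π×1163/60 = 121.8 rad/s
τ = P_out/ω = 95269/121.8 = 782.2 N·m
In lb·ft: 782.2/1.356 = 577 lb·ft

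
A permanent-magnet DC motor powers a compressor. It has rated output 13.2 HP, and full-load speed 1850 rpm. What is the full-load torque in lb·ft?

P_out = 13.2 × 746 = 9847 W
ω = 2π × 1850/60 = 193.7 rad/s
τ = P_out/ω = 9847/193.7 = 50.84 N·m
In lb·ft: 50.84/1.356 = 37.5 lb·ft

37.5 lb·ft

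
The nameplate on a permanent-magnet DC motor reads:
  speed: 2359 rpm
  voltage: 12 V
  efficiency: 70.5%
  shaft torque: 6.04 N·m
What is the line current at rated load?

176 A

ω = 2π×2359/60 = 247 rad/s; P_out = τω = 6.04 × 247 = 1492 W
P_in = P_out / η = 1492 / 0.705 = 2116 W
I = P_in / V = 2116 / 12 = 176 A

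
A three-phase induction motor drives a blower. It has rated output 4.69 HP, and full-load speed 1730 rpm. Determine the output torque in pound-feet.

14.2 lb·ft

P_out = 4.69 × 746 = 3499 W
ω = 2π × 1730/60 = 181.2 rad/s
τ = P_out/ω = 3499/181.2 = 19.31 N·m
In lb·ft: 19.31/1.356 = 14.2 lb·ft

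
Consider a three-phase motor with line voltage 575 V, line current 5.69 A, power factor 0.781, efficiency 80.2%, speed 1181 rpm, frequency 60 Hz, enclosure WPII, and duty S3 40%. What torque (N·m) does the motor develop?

P_in = √3·V·I·cosφ = 1.732 × 575 × 5.69 × 0.781 = 4426 W
P_out = η·P_in = 0.802 × 4426 = 3550 W
n = 1181 rpm
ω = 2π×1181/60 = 123.7 rad/s
τ = P_out/ω = 3550/123.7 = 28.7 N·m

28.7 N·m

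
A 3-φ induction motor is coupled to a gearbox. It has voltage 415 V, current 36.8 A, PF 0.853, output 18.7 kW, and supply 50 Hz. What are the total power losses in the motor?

P_in = √3·V·I·cosφ = 1.732×415×36.8×0.853 = 22563 W
P_out = 18700 W
Losses = P_in − P_out = 22563 − 18700 = 3863 W

3860 W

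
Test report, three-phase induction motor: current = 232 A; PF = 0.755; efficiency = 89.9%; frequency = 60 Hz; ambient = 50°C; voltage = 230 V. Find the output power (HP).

P_in = √3·V·I·cosφ = 1.732 × 230 × 232 × 0.755 = 69777 W
P_out = η·P_in = 0.899 × 69777 = 62730 W
= 62730/746 = 84.1 HP

84.1 HP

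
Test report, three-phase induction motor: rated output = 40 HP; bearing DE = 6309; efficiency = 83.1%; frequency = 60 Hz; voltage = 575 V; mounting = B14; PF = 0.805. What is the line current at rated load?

P_out = 40 × 746 = 29840 W
P_in = P_out / η = 29840 / 0.831 = 35909 W
I_L = P_in / (√3·V_L·cosφ) = 35909 / (1.732 × 575 × 0.805) = 44.8 A

44.8 A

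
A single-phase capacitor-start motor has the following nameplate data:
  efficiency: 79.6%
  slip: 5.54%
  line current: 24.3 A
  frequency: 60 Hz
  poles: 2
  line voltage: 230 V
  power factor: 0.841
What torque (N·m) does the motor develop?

10.5 N·m

P_in = V·I·cosφ = 230 × 24.3 × 0.841 = 4700 W
P_out = η·P_in = 0.796 × 4700 = 3741 W
n_s = 120×60/2 = 3600 rpm; n = 3600×(1−0.0554) = 3401 rpm
ω = 2π×3401/60 = 356.2 rad/s
τ = P_out/ω = 3741/356.2 = 10.5 N·m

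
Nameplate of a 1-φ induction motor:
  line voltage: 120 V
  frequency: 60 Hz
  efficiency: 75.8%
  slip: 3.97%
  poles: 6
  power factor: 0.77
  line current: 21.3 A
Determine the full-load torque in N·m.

12.4 N·m

P_in = V·I·cosφ = 120 × 21.3 × 0.77 = 1968 W
P_out = η·P_in = 0.758 × 1968 = 1492 W
n_s = 120×60/6 = 1200 rpm; n = 1200×(1−0.0397) = 1152 rpm
ω = 2π×1152/60 = 120.6 rad/s
τ = P_out/ω = 1492/120.6 = 12.4 N·m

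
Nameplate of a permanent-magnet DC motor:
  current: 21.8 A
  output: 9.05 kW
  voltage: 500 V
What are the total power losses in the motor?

1.85 kW

P_in = V·I = 500×21.8 = 10900 W
P_out = 9050 W
Losses = P_in − P_out = 10900 − 9050 = 1850 W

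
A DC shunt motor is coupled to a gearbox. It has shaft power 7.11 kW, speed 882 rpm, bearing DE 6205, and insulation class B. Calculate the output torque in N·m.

ω = 2π × 882/60 = 92.36 rad/s
τ = P/ω = 7110/92.36 = 77 N·m

77 N·m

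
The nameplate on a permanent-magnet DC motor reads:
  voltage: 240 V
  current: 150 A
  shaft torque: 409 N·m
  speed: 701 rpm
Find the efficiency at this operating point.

ω = 2π × 701/60 = 73.41 rad/s; P_out = τω = 409 × 73.41 = 30025 W
P_in = V·I = 240 × 150 = 36000 W
η = P_out / P_in = 30025 / 36000 = 0.834 = 83.4%

83.4 %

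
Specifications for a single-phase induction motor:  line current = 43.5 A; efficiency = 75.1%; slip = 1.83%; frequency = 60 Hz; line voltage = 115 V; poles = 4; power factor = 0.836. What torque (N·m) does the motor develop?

17 N·m

P_in = V·I·cosφ = 115 × 43.5 × 0.836 = 4182 W
P_out = η·P_in = 0.751 × 4182 = 3141 W
n_s = 120×60/4 = 1800 rpm; n = 1800×(1−0.0183) = 1767 rpm
ω = 2π×1767/60 = 185 rad/s
τ = P_out/ω = 3141/185 = 17 N·m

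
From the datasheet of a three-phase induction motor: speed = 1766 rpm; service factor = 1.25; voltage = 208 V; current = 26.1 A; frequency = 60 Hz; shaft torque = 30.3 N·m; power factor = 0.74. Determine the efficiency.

ω = 2π × 1766/60 = 184.9 rad/s; P_out = τω = 30.3 × 184.9 = 5602 W
P_in = √3·V_L·I_L·cosφ = 1.732 × 208 × 26.1 × 0.74 = 6958 W
η = P_out / P_in = 5602 / 6958 = 0.805 = 80.5%

80.5 %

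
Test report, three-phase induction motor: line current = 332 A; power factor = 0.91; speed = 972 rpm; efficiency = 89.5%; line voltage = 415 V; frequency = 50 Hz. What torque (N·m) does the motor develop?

P_in = √3·V·I·cosφ = 1.732 × 415 × 332 × 0.91 = 217158 W
P_out = η·P_in = 0.895 × 217158 = 194356 W
n = 972 rpm
ω = 2π×972/60 = 101.8 rad/s
τ = P_out/ω = 194356/101.8 = 1910 N·m

1910 N·m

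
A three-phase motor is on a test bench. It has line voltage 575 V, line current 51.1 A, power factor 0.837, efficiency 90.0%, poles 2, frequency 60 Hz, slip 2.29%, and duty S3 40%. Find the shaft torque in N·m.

P_in = √3·V·I·cosφ = 1.732 × 575 × 51.1 × 0.837 = 42595 W
P_out = η·P_in = 0.9 × 42595 = 38336 W
n_s = 120×60/2 = 3600 rpm; n = 3600×(1−0.0229) = 3518 rpm
ω = 2π×3518/60 = 368.4 rad/s
τ = P_out/ω = 38336/368.4 = 104 N·m

104 N·m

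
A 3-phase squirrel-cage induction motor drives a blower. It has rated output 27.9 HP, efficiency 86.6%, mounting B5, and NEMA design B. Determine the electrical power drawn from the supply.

P_out = 27.9 × 746 = 20813 W
P_in = P_out/η = 20813/0.866 = 24033 W = 24 kW

24 kW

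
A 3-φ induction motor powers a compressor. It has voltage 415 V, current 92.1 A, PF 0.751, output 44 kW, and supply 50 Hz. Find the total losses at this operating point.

P_in = √3·V·I·cosφ = 1.732×415×92.1×0.751 = 49716 W
P_out = 44000 W
Losses = P_in − P_out = 49716 − 44000 = 5716 W

5720 W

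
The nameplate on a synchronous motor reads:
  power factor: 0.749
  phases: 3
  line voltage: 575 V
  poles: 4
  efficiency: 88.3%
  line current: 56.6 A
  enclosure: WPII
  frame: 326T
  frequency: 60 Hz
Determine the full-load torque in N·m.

P_in = √3·V·I·cosφ = 1.732 × 575 × 56.6 × 0.749 = 42220 W
P_out = η·P_in = 0.883 × 42220 = 37280 W
n = n_s = 120×60/4 = 1800 rpm (synchronous)
ω = 2π×1800/60 = 188.5 rad/s
τ = P_out/ω = 37280/188.5 = 198 N·m

198 N·m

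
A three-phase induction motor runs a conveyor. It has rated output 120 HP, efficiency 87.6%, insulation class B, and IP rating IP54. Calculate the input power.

P_out = 120 × 746 = 89520 W
P_in = P_out/η = 89520/0.876 = 102192 W = 102 kW

102 kW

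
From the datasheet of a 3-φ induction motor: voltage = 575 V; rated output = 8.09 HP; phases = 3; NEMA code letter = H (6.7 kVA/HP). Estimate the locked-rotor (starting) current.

S_LR = 6.7 × 8.09 = 54.203 kVA
I_LR = S_LR/(√3·V_L) = 54203/(1.732×575) = 54.4 A

54.4 A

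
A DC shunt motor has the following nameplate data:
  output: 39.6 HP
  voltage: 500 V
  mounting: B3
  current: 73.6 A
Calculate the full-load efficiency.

P_out = 39.6 × 746 = 29542 W
P_in = V·I = 500 × 73.6 = 36800 W
η = P_out / P_in = 29542 / 36800 = 0.803 = 80.3%

80.3 %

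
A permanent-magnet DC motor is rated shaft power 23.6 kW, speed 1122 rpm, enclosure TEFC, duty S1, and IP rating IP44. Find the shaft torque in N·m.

201 N·m

ω = 2π × 1122/60 = 117.5 rad/s
τ = P/ω = 23600/117.5 = 201 N·m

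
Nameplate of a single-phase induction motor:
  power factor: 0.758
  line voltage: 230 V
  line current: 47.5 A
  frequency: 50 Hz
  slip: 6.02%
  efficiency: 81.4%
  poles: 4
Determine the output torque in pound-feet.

33.7 lb·ft

P_in = V·I·cosφ = 230 × 47.5 × 0.758 = 8281 W
P_out = η·P_in = 0.814 × 8281 = 6741 W
n_s = 120×50/4 = 1500 rpm; n = 1500×(1−0.0602) = 1410 rpm
ω = 2π×1410/60 = 147.7 rad/s
τ = P_out/ω = 6741/147.7 = 45.64 N·m
In lb·ft: 45.64/1.356 = 33.7 lb·ft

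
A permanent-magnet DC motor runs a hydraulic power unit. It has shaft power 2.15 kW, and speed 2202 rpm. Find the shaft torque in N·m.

ω = 2π × 2202/60 = 230.6 rad/s
τ = P/ω = 2150/230.6 = 9.32 N·m

9.32 N·m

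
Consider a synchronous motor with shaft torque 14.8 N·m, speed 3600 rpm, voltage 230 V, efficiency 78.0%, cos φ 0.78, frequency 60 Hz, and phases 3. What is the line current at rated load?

ω = 2π×3600/60 = 377 rad/s; P_out = τω = 14.8 × 377 = 5580 W
P_in = P_out / η = 5580 / 0.780 = 7154 W
I_L = P_in / (√3·V_L·cosφ) = 7154 / (1.732 × 230 × 0.78) = 23 A

23 A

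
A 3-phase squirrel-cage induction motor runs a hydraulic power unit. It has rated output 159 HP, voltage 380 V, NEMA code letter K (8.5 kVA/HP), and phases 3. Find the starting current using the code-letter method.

S_LR = 8.5 × 159 = 1351.5 kVA
I_LR = S_LR/(√3·V_L) = 1351500/(1.732×380) = 2050 A

2050 A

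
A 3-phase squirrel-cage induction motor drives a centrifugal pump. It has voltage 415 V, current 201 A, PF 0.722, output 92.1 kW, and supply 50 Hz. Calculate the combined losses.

P_in = √3·V·I·cosφ = 1.732×415×201×0.722 = 104311 W
P_out = 92100 W
Losses = P_in − P_out = 104311 − 92100 = 12211 W

12.2 kW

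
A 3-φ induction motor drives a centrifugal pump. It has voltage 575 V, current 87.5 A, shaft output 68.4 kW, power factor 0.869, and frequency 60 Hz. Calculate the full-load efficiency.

P_out = 68.4 kW = 68400 W
P_in = √3·V_L·I_L·cosφ = 1.732 × 575 × 87.5 × 0.869 = 75726 W
η = P_out / P_in = 68400 / 75726 = 0.903 = 90.3%

90.3 %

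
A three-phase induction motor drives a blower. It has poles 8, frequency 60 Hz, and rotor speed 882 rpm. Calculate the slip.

n_s = 120f/p = 120×60/8 = 900 rpm
s = (n_s − n)/n_s = (900 − 882)/900 = 0.0200

2.0 %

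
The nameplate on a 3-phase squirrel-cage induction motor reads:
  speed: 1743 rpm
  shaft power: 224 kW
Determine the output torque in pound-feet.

ω = 2π × 1743/60 = 182.5 rad/s
τ = P/ω = 224000/182.5 = 1227 N·m
In lb·ft: 1227/1.356 = 905 lb·ft

905 lb·ft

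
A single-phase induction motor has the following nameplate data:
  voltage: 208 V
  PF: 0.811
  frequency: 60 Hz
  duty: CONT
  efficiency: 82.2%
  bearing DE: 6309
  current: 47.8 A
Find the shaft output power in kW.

P_in = V·I·cosφ = 208 × 47.8 × 0.811 = 8063 W
P_out = η·P_in = 0.822 × 8063 = 6628 W

6.63 kW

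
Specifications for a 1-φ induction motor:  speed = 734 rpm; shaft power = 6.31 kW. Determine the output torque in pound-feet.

60.5 lb·ft

ω = 2π × 734/60 = 76.86 rad/s
τ = P/ω = 6310/76.86 = 82.1 N·m
In lb·ft: 82.1/1.356 = 60.5 lb·ft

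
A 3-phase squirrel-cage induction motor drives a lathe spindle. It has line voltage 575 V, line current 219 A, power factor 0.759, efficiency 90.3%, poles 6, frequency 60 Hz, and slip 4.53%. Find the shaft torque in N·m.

P_in = √3·V·I·cosφ = 1.732 × 575 × 219 × 0.759 = 165539 W
P_out = η·P_in = 0.903 × 165539 = 149482 W
n_s = 120×60/6 = 1200 rpm; n = 1200×(1−0.0453) = 1146 rpm
ω = 2π×1146/60 = 120 rad/s
τ = P_out/ω = 149482/120 = 1250 N·m

1250 N·m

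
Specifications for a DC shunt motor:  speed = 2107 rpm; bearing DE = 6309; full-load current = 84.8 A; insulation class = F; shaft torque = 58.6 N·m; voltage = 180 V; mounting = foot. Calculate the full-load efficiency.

84.7 %

ω = 2π × 2107/60 = 220.6 rad/s; P_out = τω = 58.6 × 220.6 = 12927 W
P_in = V·I = 180 × 84.8 = 15264 W
η = P_out / P_in = 12927 / 15264 = 0.847 = 84.7%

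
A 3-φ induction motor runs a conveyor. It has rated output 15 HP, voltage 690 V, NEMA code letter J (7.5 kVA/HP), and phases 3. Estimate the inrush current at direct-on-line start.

S_LR = 7.5 × 15 = 112.5 kVA
I_LR = S_LR/(√3·V_L) = 112500/(1.732×690) = 94.1 A

94.1 A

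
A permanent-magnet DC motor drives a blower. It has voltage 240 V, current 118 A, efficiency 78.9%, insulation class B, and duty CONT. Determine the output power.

22.3 kW

P_in = V·I = 240 × 118 = 28320 W
P_out = η·P_in = 0.789 × 28320 = 22344 W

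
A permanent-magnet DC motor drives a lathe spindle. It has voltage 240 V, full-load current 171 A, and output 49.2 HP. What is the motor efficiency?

P_out = 49.2 × 746 = 36703 W
P_in = V·I = 240 × 171 = 41040 W
η = P_out / P_in = 36703 / 41040 = 0.894 = 89.4%

89.4 %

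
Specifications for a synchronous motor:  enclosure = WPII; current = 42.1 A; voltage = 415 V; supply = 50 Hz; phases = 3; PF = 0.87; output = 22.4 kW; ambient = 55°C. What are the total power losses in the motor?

P_in = √3·V·I·cosφ = 1.732×415×42.1×0.87 = 26327 W
P_out = 22400 W
Losses = P_in − P_out = 26327 − 22400 = 3927 W

3.93 kW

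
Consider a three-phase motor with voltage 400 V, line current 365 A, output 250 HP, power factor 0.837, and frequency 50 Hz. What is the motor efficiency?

P_out = 250 × 746 = 186500 W
P_in = √3·V_L·I_L·cosφ = 1.732 × 400 × 365 × 0.837 = 211654 W
η = P_out / P_in = 186500 / 211654 = 0.881 = 88.1%

88.1 %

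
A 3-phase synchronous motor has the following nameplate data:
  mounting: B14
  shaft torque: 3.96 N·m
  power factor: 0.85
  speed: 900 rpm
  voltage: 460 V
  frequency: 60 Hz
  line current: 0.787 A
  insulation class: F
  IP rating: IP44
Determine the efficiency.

ω = 2π × 900/60 = 94.25 rad/s; P_out = τω = 3.96 × 94.25 = 373 W
P_in = √3·V_L·I_L·cosφ = 1.732 × 460 × 0.787 × 0.85 = 533 W
η = P_out / P_in = 373 / 533 = 0.700 = 70.0%

70.0 %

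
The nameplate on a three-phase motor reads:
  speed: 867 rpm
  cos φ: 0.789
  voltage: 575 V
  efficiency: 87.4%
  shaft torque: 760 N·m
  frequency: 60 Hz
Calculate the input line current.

100 A

ω = 2π×867/60 = 90.79 rad/s; P_out = τω = 760 × 90.79 = 69000 W
P_in = P_out / η = 69000 / 0.874 = 78947 W
I_L = P_in / (√3·V_L·cosφ) = 78947 / (1.732 × 575 × 0.789) = 100 A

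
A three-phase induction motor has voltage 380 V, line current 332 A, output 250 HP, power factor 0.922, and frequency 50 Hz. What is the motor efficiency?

92.6 %

P_out = 250 × 746 = 186500 W
P_in = √3·V_L·I_L·cosφ = 1.732 × 380 × 332 × 0.922 = 201465 W
η = P_out / P_in = 186500 / 201465 = 0.926 = 92.6%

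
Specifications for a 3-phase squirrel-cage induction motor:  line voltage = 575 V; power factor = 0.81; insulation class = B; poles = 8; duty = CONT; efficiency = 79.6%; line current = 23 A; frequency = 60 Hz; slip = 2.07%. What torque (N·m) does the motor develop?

160 N·m

P_in = √3·V·I·cosφ = 1.732 × 575 × 23 × 0.81 = 18554 W
P_out = η·P_in = 0.796 × 18554 = 14769 W
n_s = 120×60/8 = 900 rpm; n = 900×(1−0.0207) = 881 rpm
ω = 2π×881/60 = 92.26 rad/s
τ = P_out/ω = 14769/92.26 = 160 N·m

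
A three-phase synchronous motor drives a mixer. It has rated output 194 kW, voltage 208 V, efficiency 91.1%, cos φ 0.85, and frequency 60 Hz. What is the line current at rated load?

695 A

P_out = 194 kW = 194000 W
P_in = P_out / η = 194000 / 0.911 = 212953 W
I_L = P_in / (√3·V_L·cosφ) = 212953 / (1.732 × 208 × 0.85) = 695 A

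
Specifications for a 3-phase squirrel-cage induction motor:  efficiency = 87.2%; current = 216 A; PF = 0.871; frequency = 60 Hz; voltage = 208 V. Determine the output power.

P_in = √3·V·I·cosφ = 1.732 × 208 × 216 × 0.871 = 67777 W
P_out = η·P_in = 0.872 × 67777 = 59102 W

59.1 kW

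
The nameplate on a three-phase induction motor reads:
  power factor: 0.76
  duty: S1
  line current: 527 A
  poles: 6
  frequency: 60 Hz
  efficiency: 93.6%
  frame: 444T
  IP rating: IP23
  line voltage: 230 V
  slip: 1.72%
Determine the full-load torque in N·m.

P_in = √3·V·I·cosφ = 1.732 × 230 × 527 × 0.76 = 159551 W
P_out = η·P_in = 0.936 × 159551 = 149340 W
n_s = 120×60/6 = 1200 rpm; n = 1200×(1−0.0172) = 1179 rpm
ω = 2π×1179/60 = 123.5 rad/s
τ = P_out/ω = 149340/123.5 = 1210 N·m

1210 N·m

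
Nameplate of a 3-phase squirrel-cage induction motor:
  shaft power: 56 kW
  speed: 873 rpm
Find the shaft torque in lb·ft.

ω = 2π × 873/60 = 91.42 rad/s
τ = P/ω = 56000/91.42 = 612.6 N·m
In lb·ft: 612.6/1.356 = 452 lb·ft

452 lb·ft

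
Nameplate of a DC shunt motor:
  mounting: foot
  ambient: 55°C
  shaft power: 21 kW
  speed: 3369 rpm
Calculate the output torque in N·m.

59.5 N·m

ω = 2π × 3369/60 = 352.8 rad/s
τ = P/ω = 21000/352.8 = 59.5 N·m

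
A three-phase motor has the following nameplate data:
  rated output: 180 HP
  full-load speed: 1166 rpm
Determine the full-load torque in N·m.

1100 N·m

P_out = 180 × 746 = 134280 W
ω = 2π × 1166/60 = 122.1 rad/s
τ = P_out/ω = 134280/122.1 = 1100 N·m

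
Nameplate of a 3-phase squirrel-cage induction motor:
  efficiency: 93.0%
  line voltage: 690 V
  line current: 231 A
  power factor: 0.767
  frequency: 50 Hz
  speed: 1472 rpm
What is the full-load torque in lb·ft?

942 lb·ft

P_in = √3·V·I·cosφ = 1.732 × 690 × 231 × 0.767 = 211741 W
P_out = η·P_in = 0.93 × 211741 = 196919 W
n = 1472 rpm
ω = 2π×1472/60 = 154.1 rad/s
τ = P_out/ω = 196919/154.1 = 1278 N·m
In lb·ft: 1278/1.356 = 942 lb·ft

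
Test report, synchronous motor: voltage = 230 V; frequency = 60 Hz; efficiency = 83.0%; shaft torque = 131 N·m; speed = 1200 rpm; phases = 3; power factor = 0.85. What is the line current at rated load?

ω = 2π×1200/60 = 125.7 rad/s; P_out = τω = 131 × 125.7 = 16467 W
P_in = P_out / η = 16467 / 0.830 = 19840 W
I_L = P_in / (√3·V_L·cosφ) = 19840 / (1.732 × 230 × 0.85) = 58.6 A

58.6 A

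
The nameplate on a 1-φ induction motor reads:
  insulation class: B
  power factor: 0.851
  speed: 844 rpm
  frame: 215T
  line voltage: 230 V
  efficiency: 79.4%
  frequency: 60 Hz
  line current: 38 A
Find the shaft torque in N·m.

P_in = V·I·cosφ = 230 × 38 × 0.851 = 7438 W
P_out = η·P_in = 0.794 × 7438 = 5906 W
n = 844 rpm
ω = 2π×844/60 = 88.38 rad/s
τ = P_out/ω = 5906/88.38 = 66.8 N·m

66.8 N·m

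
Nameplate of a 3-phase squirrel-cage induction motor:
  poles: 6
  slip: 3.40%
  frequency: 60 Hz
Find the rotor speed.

1159 rpm

n_s = 120f/p = 120×60/6 = 1200 rpm
n = n_s(1 − s) = 1200 × (1 − 0.034) = 1159 rpm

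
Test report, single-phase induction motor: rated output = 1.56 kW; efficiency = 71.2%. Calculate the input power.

2.19 kW

P_out = 1560 W
P_in = P_out/η = 1560/0.712 = 2191 W = 2.19 kW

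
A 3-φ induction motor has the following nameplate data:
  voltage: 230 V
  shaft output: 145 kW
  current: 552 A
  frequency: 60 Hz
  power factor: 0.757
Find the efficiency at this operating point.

87.1 %

P_out = 145 kW = 145000 W
P_in = √3·V_L·I_L·cosφ = 1.732 × 230 × 552 × 0.757 = 166460 W
η = P_out / P_in = 145000 / 166460 = 0.871 = 87.1%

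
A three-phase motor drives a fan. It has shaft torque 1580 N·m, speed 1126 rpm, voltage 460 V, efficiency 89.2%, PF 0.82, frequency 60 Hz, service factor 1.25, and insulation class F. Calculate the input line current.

320 A

ω = 2π×1126/60 = 117.9 rad/s; P_out = τω = 1580 × 117.9 = 186282 W
P_in = P_out / η = 186282 / 0.892 = 208836 W
I_L = P_in / (√3·V_L·cosφ) = 208836 / (1.732 × 460 × 0.82) = 320 A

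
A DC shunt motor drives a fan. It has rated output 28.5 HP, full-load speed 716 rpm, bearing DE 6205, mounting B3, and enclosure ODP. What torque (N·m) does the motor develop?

P_out = 28.5 × 746 = 21261 W
ω = 2π × 716/60 = 74.98 rad/s
τ = P_out/ω = 21261/74.98 = 284 N·m

284 N·m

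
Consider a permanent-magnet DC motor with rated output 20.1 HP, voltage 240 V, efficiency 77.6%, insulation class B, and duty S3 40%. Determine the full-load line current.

80.5 A

P_out = 20.1 × 746 = 14995 W
P_in = P_out / η = 14995 / 0.776 = 19323 W
I = P_in / V = 19323 / 240 = 80.5 A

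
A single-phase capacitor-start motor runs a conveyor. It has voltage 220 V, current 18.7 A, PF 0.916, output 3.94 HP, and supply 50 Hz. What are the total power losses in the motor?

829 W

P_in = V·I·cosφ = 220×18.7×0.916 = 3768 W
P_out = 3.94×746 = 2939 W
Losses = P_in − P_out = 3768 − 2939 = 829 W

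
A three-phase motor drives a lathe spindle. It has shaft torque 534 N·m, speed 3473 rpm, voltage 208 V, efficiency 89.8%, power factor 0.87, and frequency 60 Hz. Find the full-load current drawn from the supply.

690 A

ω = 2π×3473/60 = 363.7 rad/s; P_out = τω = 534 × 363.7 = 194216 W
P_in = P_out / η = 194216 / 0.898 = 216276 W
I_L = P_in / (√3·V_L·cosφ) = 216276 / (1.732 × 208 × 0.87) = 690 A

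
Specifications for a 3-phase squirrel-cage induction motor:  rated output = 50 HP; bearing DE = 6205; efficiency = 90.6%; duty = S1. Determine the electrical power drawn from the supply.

41.2 kW

P_out = 50 × 746 = 37300 W
P_in = P_out/η = 37300/0.906 = 41170 W = 41.2 kW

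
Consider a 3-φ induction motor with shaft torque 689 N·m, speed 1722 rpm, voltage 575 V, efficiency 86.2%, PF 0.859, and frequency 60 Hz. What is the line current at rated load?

ω = 2π×1722/60 = 180.3 rad/s; P_out = τω = 689 × 180.3 = 124227 W
P_in = P_out / η = 124227 / 0.862 = 144115 W
I_L = P_in / (√3·V_L·cosφ) = 144115 / (1.732 × 575 × 0.859) = 168 A

168 A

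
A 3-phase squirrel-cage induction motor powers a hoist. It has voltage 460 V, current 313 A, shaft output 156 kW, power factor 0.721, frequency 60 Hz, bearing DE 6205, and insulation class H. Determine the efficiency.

86.8 %

P_out = 156 kW = 156000 W
P_in = √3·V_L·I_L·cosφ = 1.732 × 460 × 313 × 0.721 = 179798 W
η = P_out / P_in = 156000 / 179798 = 0.868 = 86.8%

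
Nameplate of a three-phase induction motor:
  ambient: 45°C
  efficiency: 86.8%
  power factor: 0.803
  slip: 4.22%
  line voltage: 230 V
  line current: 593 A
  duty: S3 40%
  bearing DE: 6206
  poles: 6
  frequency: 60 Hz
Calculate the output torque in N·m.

P_in = √3·V·I·cosφ = 1.732 × 230 × 593 × 0.803 = 189691 W
P_out = η·P_in = 0.868 × 189691 = 164652 W
n_s = 120×60/6 = 1200 rpm; n = 1200×(1−0.0422) = 1149 rpm
ω = 2π×1149/60 = 120.3 rad/s
τ = P_out/ω = 164652/120.3 = 1370 N·m

1370 N·m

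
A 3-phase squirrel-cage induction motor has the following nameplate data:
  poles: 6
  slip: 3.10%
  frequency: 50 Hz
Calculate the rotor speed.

969 rpm

n_s = 120f/p = 120×50/6 = 1000 rpm
n = n_s(1 − s) = 1000 × (1 − 0.031) = 969 rpm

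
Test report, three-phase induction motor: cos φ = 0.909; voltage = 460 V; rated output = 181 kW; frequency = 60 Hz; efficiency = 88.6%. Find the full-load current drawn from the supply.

P_out = 181 kW = 181000 W
P_in = P_out / η = 181000 / 0.886 = 204289 W
I_L = P_in / (√3·V_L·cosφ) = 204289 / (1.732 × 460 × 0.909) = 282 A

282 A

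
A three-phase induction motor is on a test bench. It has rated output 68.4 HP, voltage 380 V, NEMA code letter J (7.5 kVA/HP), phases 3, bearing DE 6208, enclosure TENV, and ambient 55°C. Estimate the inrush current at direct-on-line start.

779 A

S_LR = 7.5 × 68.4 = 513 kVA
I_LR = S_LR/(√3·V_L) = 513000/(1.732×380) = 779 A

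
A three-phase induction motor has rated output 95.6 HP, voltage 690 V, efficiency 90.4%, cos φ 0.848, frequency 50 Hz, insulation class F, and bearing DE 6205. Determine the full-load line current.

P_out = 95.6 × 746 = 71318 W
P_in = P_out / η = 71318 / 0.904 = 78892 W
I_L = P_in / (√3·V_L·cosφ) = 78892 / (1.732 × 690 × 0.848) = 77.8 A

77.8 A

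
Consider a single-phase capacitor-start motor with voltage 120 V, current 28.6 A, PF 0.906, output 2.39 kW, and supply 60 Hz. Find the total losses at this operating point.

P_in = V·I·cosφ = 120×28.6×0.906 = 3109 W
P_out = 2390 W
Losses = P_in − P_out = 3109 − 2390 = 719 W

719 W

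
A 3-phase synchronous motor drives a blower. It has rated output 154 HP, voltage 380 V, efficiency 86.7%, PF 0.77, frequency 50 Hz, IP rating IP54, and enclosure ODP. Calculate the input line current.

P_out = 154 × 746 = 114884 W
P_in = P_out / η = 114884 / 0.867 = 132507 W
I_L = P_in / (√3·V_L·cosφ) = 132507 / (1.732 × 380 × 0.77) = 261 A

261 A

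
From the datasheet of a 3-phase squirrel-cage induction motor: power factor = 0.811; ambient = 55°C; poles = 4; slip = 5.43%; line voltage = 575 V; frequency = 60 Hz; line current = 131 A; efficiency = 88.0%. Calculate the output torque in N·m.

P_in = √3·V·I·cosφ = 1.732 × 575 × 131 × 0.811 = 105805 W
P_out = η·P_in = 0.88 × 105805 = 93108 W
n_s = 120×60/4 = 1800 rpm; n = 1800×(1−0.0543) = 1702 rpm
ω = 2π×1702/60 = 178.2 rad/s
τ = P_out/ω = 93108/178.2 = 522 N·m

522 N·m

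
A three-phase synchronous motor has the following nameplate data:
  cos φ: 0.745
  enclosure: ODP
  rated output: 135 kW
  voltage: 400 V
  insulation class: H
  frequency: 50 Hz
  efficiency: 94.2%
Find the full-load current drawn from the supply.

P_out = 135 kW = 135000 W
P_in = P_out / η = 135000 / 0.942 = 143312 W
I_L = P_in / (√3·V_L·cosφ) = 143312 / (1.732 × 400 × 0.745) = 278 A

278 A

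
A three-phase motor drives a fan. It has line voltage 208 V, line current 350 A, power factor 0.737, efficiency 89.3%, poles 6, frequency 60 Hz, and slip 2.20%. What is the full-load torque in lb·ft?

498 lb·ft

P_in = √3·V·I·cosφ = 1.732 × 208 × 350 × 0.737 = 92928 W
P_out = η·P_in = 0.893 × 92928 = 82985 W
n_s = 120×60/6 = 1200 rpm; n = 1200×(1−0.022) = 1174 rpm
ω = 2π×1174/60 = 122.9 rad/s
τ = P_out/ω = 82985/122.9 = 675.2 N·m
In lb·ft: 675.2/1.356 = 498 lb·ft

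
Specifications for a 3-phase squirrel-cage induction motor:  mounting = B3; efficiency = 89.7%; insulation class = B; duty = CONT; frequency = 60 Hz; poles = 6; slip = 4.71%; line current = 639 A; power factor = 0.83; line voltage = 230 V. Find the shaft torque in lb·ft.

P_in = √3·V·I·cosφ = 1.732 × 230 × 639 × 0.83 = 211278 W
P_out = η·P_in = 0.897 × 211278 = 189516 W
n_s = 120×60/6 = 1200 rpm; n = 1200×(1−0.0471) = 1143 rpm
ω = 2π×1143/60 = 119.7 rad/s
τ = P_out/ω = 189516/119.7 = 1583 N·m
In lb·ft: 1583/1.356 = 1170 lb·ft

1170 lb·ft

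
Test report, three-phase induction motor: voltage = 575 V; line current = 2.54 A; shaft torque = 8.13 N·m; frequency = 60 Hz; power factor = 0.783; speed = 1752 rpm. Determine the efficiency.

ω = 2π × 1752/60 = 183.5 rad/s; P_out = τω = 8.13 × 183.5 = 1492 W
P_in = √3·V_L·I_L·cosφ = 1.732 × 575 × 2.54 × 0.783 = 1981 W
η = P_out / P_in = 1492 / 1981 = 0.753 = 75.3%

75.3 %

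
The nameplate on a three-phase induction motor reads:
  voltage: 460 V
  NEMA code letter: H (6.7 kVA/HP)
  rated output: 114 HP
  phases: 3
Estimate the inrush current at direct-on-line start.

959 A

S_LR = 6.7 × 114 = 763.8 kVA
I_LR = S_LR/(√3·V_L) = 763800/(1.732×460) = 959 A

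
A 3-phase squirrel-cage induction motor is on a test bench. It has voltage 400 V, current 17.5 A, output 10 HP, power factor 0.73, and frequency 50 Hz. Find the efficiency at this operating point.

84.3 %

P_out = 10 × 746 = 7460 W
P_in = √3·V_L·I_L·cosφ = 1.732 × 400 × 17.5 × 0.73 = 8851 W
η = P_out / P_in = 7460 / 8851 = 0.843 = 84.3%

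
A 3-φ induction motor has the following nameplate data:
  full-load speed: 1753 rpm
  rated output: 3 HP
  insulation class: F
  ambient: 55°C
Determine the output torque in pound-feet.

8.99 lb·ft

P_out = 3 × 746 = 2238 W
ω = 2π × 1753/60 = 183.6 rad/s
τ = P_out/ω = 2238/183.6 = 12.19 N·m
In lb·ft: 12.19/1.356 = 8.99 lb·ft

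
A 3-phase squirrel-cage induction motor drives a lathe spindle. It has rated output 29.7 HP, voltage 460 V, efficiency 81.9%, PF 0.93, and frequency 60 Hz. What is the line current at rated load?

P_out = 29.7 × 746 = 22156 W
P_in = P_out / η = 22156 / 0.819 = 27053 W
I_L = P_in / (√3·V_L·cosφ) = 27053 / (1.732 × 460 × 0.93) = 36.5 A

36.5 A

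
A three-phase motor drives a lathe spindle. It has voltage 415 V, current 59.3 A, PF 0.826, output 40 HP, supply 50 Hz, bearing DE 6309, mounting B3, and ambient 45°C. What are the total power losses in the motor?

5370 W

P_in = √3·V·I·cosφ = 1.732×415×59.3×0.826 = 35207 W
P_out = 40×746 = 29840 W
Losses = P_in − P_out = 35207 − 29840 = 5367 W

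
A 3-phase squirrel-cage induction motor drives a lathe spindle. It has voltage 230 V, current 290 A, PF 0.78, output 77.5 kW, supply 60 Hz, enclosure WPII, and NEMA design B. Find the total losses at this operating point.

12600 W

P_in = √3·V·I·cosφ = 1.732×230×290×0.78 = 90109 W
P_out = 77500 W
Losses = P_in − P_out = 90109 − 77500 = 12609 W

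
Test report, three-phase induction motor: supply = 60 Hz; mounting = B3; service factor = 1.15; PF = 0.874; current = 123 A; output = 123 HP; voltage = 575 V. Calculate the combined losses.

15.3 kW

P_in = √3·V·I·cosφ = 1.732×575×123×0.874 = 107061 W
P_out = 123×746 = 91758 W
Losses = P_in − P_out = 107061 − 91758 = 15303 W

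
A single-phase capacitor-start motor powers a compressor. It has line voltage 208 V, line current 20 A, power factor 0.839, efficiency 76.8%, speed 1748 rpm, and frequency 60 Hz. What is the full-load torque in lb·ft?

P_in = V·I·cosφ = 208 × 20 × 0.839 = 3490 W
P_out = η·P_in = 0.768 × 3490 = 2680 W
n = 1748 rpm
ω = 2π×1748/60 = 183.1 rad/s
τ = P_out/ω = 2680/183.1 = 14.64 N·m
In lb·ft: 14.64/1.356 = 10.8 lb·ft

10.8 lb·ft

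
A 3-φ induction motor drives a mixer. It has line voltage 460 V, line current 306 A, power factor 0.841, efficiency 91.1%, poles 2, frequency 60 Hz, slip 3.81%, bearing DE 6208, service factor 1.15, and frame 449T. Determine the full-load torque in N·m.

515 N·m

P_in = √3·V·I·cosφ = 1.732 × 460 × 306 × 0.841 = 205033 W
P_out = η·P_in = 0.911 × 205033 = 186785 W
n_s = 120×60/2 = 3600 rpm; n = 3600×(1−0.0381) = 3463 rpm
ω = 2π×3463/60 = 362.6 rad/s
τ = P_out/ω = 186785/362.6 = 515 N·m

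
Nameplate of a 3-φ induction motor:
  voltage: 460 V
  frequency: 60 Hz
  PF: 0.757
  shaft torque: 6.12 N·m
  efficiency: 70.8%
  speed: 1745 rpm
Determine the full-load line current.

ω = 2π×1745/60 = 182.7 rad/s; P_out = τω = 6.12 × 182.7 = 1118 W
P_in = P_out / η = 1118 / 0.708 = 1579 W
I_L = P_in / (√3·V_L·cosφ) = 1579 / (1.732 × 460 × 0.757) = 2.62 A

2.62 A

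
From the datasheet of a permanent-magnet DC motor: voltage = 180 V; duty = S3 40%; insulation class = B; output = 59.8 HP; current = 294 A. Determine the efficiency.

P_out = 59.8 × 746 = 44611 W
P_in = V·I = 180 × 294 = 52920 W
η = P_out / P_in = 44611 / 52920 = 0.843 = 84.3%

84.3 %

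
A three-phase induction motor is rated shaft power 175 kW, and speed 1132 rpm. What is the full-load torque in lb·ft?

1090 lb·ft

ω = 2π × 1132/60 = 118.5 rad/s
τ = P/ω = 175000/118.5 = 1477 N·m
In lb·ft: 1477/1.356 = 1090 lb·ft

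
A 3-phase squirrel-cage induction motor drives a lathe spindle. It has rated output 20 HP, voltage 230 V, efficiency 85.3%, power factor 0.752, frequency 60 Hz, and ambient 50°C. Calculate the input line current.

58.4 A

P_out = 20 × 746 = 14920 W
P_in = P_out / η = 14920 / 0.853 = 17491 W
I_L = P_in / (√3·V_L·cosφ) = 17491 / (1.732 × 230 × 0.752) = 58.4 A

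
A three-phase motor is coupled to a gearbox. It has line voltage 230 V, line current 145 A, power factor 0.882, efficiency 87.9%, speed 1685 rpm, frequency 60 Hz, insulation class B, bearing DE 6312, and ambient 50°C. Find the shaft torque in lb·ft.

187 lb·ft

P_in = √3·V·I·cosφ = 1.732 × 230 × 145 × 0.882 = 50946 W
P_out = η·P_in = 0.879 × 50946 = 44782 W
n = 1685 rpm
ω = 2π×1685/60 = 176.5 rad/s
τ = P_out/ω = 44782/176.5 = 253.7 N·m
In lb·ft: 253.7/1.356 = 187 lb·ft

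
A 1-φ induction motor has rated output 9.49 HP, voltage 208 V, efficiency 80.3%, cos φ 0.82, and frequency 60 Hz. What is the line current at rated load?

51.7 A

P_out = 9.49 × 746 = 7080 W
P_in = P_out / η = 7080 / 0.803 = 8817 W
I = P_in / (V·cosφ) = 8817 / (208 × 0.82) = 51.7 A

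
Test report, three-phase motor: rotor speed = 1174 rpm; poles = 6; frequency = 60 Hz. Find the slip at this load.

n_s = 120f/p = 120×60/6 = 1200 rpm
s = (n_s − n)/n_s = (1200 − 1174)/1200 = 0.0217

2.17 %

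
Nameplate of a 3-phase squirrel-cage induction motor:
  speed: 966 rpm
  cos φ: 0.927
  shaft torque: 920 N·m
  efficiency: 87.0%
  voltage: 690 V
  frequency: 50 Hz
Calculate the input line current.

ω = 2π×966/60 = 101.2 rad/s; P_out = τω = 920 × 101.2 = 93104 W
P_in = P_out / η = 93104 / 0.870 = 107016 W
I_L = P_in / (√3·V_L·cosφ) = 107016 / (1.732 × 690 × 0.927) = 96.6 A

96.6 A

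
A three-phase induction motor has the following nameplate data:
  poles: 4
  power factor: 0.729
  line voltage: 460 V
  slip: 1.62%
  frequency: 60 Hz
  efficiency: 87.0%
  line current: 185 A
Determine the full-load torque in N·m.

P_in = √3·V·I·cosφ = 1.732 × 460 × 185 × 0.729 = 107450 W
P_out = η·P_in = 0.87 × 107450 = 93482 W
n_s = 120×60/4 = 1800 rpm; n = 1800×(1−0.0162) = 1771 rpm
ω = 2π×1771/60 = 185.5 rad/s
τ = P_out/ω = 93482/185.5 = 504 N·m

504 N·m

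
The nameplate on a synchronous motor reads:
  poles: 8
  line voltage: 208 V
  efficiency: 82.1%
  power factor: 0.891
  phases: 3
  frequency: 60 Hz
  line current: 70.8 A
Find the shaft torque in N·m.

P_in = √3·V·I·cosφ = 1.732 × 208 × 70.8 × 0.891 = 22726 W
P_out = η·P_in = 0.821 × 22726 = 18658 W
n = n_s = 120×60/8 = 900 rpm (synchronous)
ω = 2π×900/60 = 94.25 rad/s
τ = P_out/ω = 18658/94.25 = 198 N·m

198 N·m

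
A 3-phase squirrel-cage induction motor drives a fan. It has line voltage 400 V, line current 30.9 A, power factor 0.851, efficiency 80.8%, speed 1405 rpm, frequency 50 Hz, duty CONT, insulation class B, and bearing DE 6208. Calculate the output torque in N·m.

100 N·m

P_in = √3·V·I·cosφ = 1.732 × 400 × 30.9 × 0.851 = 18218 W
P_out = η·P_in = 0.808 × 18218 = 14720 W
n = 1405 rpm
ω = 2π×1405/60 = 147.1 rad/s
τ = P_out/ω = 14720/147.1 = 100 N·m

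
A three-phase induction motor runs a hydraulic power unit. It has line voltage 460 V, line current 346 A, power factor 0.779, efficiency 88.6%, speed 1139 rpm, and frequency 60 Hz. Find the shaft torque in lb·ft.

1180 lb·ft

P_in = √3·V·I·cosφ = 1.732 × 460 × 346 × 0.779 = 214743 W
P_out = η·P_in = 0.886 × 214743 = 190262 W
n = 1139 rpm
ω = 2π×1139/60 = 119.3 rad/s
τ = P_out/ω = 190262/119.3 = 1595 N·m
In lb·ft: 1595/1.356 = 1180 lb·ft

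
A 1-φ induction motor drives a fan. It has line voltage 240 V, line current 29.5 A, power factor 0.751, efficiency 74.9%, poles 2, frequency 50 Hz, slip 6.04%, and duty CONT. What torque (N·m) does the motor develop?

P_in = V·I·cosφ = 240 × 29.5 × 0.751 = 5317 W
P_out = η·P_in = 0.749 × 5317 = 3982 W
n_s = 120×50/2 = 3000 rpm; n = 3000×(1−0.0604) = 2819 rpm
ω = 2π×2819/60 = 295.2 rad/s
τ = P_out/ω = 3982/295.2 = 13.5 N·m

13.5 N·m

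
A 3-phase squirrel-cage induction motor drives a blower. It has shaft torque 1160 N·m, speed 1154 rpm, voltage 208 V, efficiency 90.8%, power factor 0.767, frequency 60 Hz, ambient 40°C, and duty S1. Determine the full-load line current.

ω = 2π×1154/60 = 120.8 rad/s; P_out = τω = 1160 × 120.8 = 140128 W
P_in = P_out / η = 140128 / 0.908 = 154326 W
I_L = P_in / (√3·V_L·cosφ) = 154326 / (1.732 × 208 × 0.767) = 559 A

559 A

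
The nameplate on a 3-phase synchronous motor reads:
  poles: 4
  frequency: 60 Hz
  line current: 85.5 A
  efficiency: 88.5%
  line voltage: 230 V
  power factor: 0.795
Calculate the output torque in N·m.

P_in = √3·V·I·cosφ = 1.732 × 230 × 85.5 × 0.795 = 27078 W
P_out = η·P_in = 0.885 × 27078 = 23964 W
n = n_s = 120×60/4 = 1800 rpm (synchronous)
ω = 2π×1800/60 = 188.5 rad/s
τ = P_out/ω = 23964/188.5 = 127 N·m

127 N·m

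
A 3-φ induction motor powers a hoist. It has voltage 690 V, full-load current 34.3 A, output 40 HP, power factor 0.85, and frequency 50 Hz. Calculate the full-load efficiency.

P_out = 40 × 746 = 29840 W
P_in = √3·V_L·I_L·cosφ = 1.732 × 690 × 34.3 × 0.85 = 34843 W
η = P_out / P_in = 29840 / 34843 = 0.856 = 85.6%

85.6 %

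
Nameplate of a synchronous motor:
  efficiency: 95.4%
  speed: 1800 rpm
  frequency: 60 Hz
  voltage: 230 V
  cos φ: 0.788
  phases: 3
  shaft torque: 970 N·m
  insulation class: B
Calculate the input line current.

611 A

ω = 2π×1800/60 = 188.5 rad/s; P_out = τω = 970 × 188.5 = 182845 W
P_in = P_out / η = 182845 / 0.954 = 191661 W
I_L = P_in / (√3·V_L·cosφ) = 191661 / (1.732 × 230 × 0.788) = 611 A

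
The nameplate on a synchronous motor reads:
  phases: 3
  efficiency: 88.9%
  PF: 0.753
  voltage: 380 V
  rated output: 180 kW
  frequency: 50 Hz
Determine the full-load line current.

409 A

P_out = 180 kW = 180000 W
P_in = P_out / η = 180000 / 0.889 = 202475 W
I_L = P_in / (√3·V_L·cosφ) = 202475 / (1.732 × 380 × 0.753) = 409 A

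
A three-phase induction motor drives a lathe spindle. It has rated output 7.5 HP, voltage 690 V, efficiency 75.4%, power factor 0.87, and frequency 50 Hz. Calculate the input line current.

P_out = 7.5 × 746 = 5595 W
P_in = P_out / η = 5595 / 0.754 = 7420 W
I_L = P_in / (√3·V_L·cosφ) = 7420 / (1.732 × 690 × 0.87) = 7.14 A

7.14 A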